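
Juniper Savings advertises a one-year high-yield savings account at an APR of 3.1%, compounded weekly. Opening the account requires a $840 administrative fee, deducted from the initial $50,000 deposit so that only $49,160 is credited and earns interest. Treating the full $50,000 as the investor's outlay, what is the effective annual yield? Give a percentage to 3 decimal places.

Value after one year: 49,160 × (1 + 0.031/52)^52 = 49,160 × 1.031476 = $50,707.36.
Effective yield on the $50,000 outlay: 50,707.36 / 50,000 − 1 = 0.014147 = 1.415%.

1.415%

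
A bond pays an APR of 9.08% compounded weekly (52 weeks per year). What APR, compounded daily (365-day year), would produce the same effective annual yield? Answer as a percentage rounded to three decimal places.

9.073%

EAR = (1 + 0.0908/52)^52 − 1 = 0.094963.
Solve (1 + r/365)^365 = 1.094963: r/365 = 1.094963^(1/365) − 1 = 0.000249, so r = 0.090732 = 9.073%.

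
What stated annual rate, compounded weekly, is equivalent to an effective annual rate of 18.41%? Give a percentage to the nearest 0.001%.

16.926%

(1 + r/52)^52 − 1 = 0.1841, so 1 + r/52 = 1.1841^(1/52).
r/52 = 0.003255, so r = 0.169258 = 16.926%.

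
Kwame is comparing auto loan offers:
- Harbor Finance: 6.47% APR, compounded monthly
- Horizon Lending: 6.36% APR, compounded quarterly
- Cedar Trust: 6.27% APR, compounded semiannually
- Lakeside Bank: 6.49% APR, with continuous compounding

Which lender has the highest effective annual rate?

Harbor Finance: (1 + 0.0647/12)^12 − 1 = 6.665%
Horizon Lending: (1 + 0.0636/4)^4 − 1 = 6.513%
Cedar Trust: (1 + 0.0627/2)^2 − 1 = 6.368%
Lakeside Bank: e^0.0649 − 1 = 6.705%
The highest effective annual rate is Lakeside Bank at 6.705%.

Lakeside Bank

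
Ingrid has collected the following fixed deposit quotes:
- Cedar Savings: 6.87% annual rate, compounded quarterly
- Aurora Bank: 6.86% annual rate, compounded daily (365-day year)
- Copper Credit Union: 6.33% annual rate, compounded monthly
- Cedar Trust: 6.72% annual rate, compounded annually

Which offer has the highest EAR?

Aurora Bank

Cedar Savings: (1 + 0.0687/4)^4 − 1 = 7.049%
Aurora Bank: (1 + 0.0686/365)^365 − 1 = 7.100%
Copper Credit Union: (1 + 0.0633/12)^12 − 1 = 6.517%
Cedar Trust: compounded annually, EAR = 6.720%
The highest effective annual rate is Aurora Bank at 7.100%.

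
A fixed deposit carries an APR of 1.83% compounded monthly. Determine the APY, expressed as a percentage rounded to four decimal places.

1.8454%

EAR = (1 + 0.0183/12)^12 − 1.
= (1 + 0.001525)^12 − 1 = 1.018454 − 1 = 1.8454%.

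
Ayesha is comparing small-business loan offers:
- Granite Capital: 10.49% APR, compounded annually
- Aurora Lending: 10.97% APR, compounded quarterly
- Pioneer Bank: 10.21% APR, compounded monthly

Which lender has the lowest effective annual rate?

Granite Capital

Granite Capital: compounded annually, EAR = 10.490%
Aurora Lending: (1 + 0.1097/4)^4 − 1 = 11.430%
Pioneer Bank: (1 + 0.1021/12)^12 − 1 = 10.702%
The lowest effective annual rate is Granite Capital at 10.490%.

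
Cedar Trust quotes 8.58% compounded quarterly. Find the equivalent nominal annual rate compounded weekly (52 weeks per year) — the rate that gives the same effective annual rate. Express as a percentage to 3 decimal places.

EAR = (1 + 0.0858/4)^4 − 1 = 0.088600.
Solve (1 + r/52)^52 = 1.088600: r/52 = 1.088600^(1/52) − 1 = 0.001634, so r = 0.084962 = 8.496%.

8.496%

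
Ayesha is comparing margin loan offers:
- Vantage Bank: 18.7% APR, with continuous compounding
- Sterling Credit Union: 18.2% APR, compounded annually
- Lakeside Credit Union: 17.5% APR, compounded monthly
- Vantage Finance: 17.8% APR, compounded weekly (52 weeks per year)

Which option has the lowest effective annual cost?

Sterling Credit Union

Vantage Bank: e^0.187 − 1 = 20.563%
Sterling Credit Union: compounded annually, EAR = 18.200%
Lakeside Credit Union: (1 + 0.175/12)^12 − 1 = 18.974%
Vantage Finance: (1 + 0.178/52)^52 − 1 = 19.446%
The lowest effective annual rate is Sterling Credit Union at 18.200%.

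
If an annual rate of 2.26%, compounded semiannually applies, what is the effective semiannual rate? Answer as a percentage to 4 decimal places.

With a nominal annual rate compounded semiannually, the periodic rate is the nominal rate divided by 2.
i = 0.0226 / 2 = 0.0113000 = 1.1300%.

1.1300%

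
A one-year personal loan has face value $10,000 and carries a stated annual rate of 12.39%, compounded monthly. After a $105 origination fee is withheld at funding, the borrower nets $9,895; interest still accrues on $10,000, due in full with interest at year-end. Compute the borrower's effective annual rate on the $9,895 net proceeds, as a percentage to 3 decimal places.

Amount owed after one year: 10,000 × (1 + 0.1239/12)^12 = 10,000 × 1.131184 = $11,311.84.
Effective rate on net proceeds: 11,311.84 / 9,895 − 1 = 0.143187 = 14.319%.

14.319%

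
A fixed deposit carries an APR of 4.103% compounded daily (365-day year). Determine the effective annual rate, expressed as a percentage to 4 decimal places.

EAR = (1 + 0.04103/365)^365 − 1.
= 1.041881 − 1 = 4.1881%.

4.1881%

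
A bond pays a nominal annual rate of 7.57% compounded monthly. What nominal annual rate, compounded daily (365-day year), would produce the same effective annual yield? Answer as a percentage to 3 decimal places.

7.547%

EAR = (1 + 0.0757/12)^12 − 1 = 0.078382.
Solve (1 + r/365)^365 = 1.078382: r/365 = 1.078382^(1/365) − 1 = 0.000207, so r = 0.075470 = 7.547%.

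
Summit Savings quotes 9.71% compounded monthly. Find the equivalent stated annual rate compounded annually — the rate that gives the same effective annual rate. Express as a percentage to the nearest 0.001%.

10.154%

EAR = (1 + 0.0971/12)^12 − 1 = 0.101540.
Compounded annually, the equivalent nominal rate is the EAR itself: 10.154%.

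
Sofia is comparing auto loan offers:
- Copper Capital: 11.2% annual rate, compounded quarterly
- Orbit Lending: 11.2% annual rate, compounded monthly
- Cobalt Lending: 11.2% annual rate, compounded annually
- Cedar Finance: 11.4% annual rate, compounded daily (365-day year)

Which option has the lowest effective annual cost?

Copper Capital: (1 + 0.112/4)^4 − 1 = 11.679%
Orbit Lending: (1 + 0.112/12)^12 − 1 = 11.793%
Cobalt Lending: compounded annually, EAR = 11.200%
Cedar Finance: (1 + 0.114/365)^365 − 1 = 12.073%
The lowest effective annual rate is Cobalt Lending at 11.200%.

Cobalt Lending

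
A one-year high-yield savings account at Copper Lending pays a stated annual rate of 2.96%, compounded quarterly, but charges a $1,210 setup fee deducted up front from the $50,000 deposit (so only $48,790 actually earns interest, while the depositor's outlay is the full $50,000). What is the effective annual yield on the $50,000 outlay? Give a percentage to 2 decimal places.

0.50%

Value after one year: 48,790 × (1 + 0.0296/4)^4 = 48,790 × 1.029930 = $50,250.29.
Effective yield on the $50,000 outlay: 50,250.29 / 50,000 − 1 = 0.005006 = 0.50%.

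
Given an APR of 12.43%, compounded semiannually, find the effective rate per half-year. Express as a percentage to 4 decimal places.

With a nominal annual rate compounded semiannually, the periodic rate is the nominal rate divided by 2.
i = 0.1243 / 2 = 0.0621500 = 6.2150%.

6.2150%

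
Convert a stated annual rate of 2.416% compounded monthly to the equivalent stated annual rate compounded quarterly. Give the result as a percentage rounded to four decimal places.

2.4209%

EAR = (1 + 0.02416/12)^12 − 1 = 0.024429.
Solve (1 + r/4)^4 = 1.024429: r/4 = 1.024429^(1/4) − 1 = 0.006052, so r = 0.024209 = 2.4209%.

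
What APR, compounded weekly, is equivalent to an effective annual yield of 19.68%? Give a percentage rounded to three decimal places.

17.996%

(1 + r/52)^52 − 1 = 0.1968, so 1 + r/52 = 1.1968^(1/52).
r/52 = 0.003461, so r = 0.179962 = 17.996%.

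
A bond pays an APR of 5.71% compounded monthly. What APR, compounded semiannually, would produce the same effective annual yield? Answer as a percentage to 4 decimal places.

EAR = (1 + 0.0571/12)^12 − 1 = 0.058618.
Solve (1 + r/2)^2 = 1.058618: r/2 = 1.058618^(1/2) − 1 = 0.028892, so r = 0.057784 = 5.7784%.

5.7784%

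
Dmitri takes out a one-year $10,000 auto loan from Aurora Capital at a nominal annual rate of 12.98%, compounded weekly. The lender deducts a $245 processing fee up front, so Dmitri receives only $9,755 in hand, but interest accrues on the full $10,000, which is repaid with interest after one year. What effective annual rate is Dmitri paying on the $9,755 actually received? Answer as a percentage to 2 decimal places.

16.70%

Amount owed after one year: 10,000 × (1 + 0.1298/52)^52 = 10,000 × 1.138417 = $11,384.17.
Effective rate on net proceeds: 11,384.17 / 9,755 − 1 = 0.167008 = 16.70%.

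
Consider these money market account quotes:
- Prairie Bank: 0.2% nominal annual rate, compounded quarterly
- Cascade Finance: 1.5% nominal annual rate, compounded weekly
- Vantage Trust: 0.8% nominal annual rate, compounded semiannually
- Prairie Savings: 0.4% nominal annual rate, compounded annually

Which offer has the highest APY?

Cascade Finance

Prairie Bank: (1 + 0.002/4)^4 − 1 = 0.200%
Cascade Finance: (1 + 0.015/52)^52 − 1 = 1.511%
Vantage Trust: (1 + 0.008/2)^2 − 1 = 0.802%
Prairie Savings: compounded annually, EAR = 0.400%
The highest effective annual rate is Cascade Finance at 1.511%.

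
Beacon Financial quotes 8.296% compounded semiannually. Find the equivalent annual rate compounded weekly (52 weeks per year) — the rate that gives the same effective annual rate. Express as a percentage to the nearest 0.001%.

EAR = (1 + 0.08296/2)^2 − 1 = 0.084681.
Solve (1 + r/52)^52 = 1.084681: r/52 = 1.084681^(1/52) − 1 = 0.001564, so r = 0.081349 = 8.135%.

8.135%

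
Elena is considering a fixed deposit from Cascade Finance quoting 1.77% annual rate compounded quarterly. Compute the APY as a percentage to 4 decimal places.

1.7818%

EAR = (1 + 0.0177/4)^4 − 1.
= (1 + 0.004425)^4 − 1 = 1.017818 − 1 = 1.7818%.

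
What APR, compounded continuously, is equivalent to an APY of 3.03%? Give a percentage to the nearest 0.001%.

Continuous: nominal r satisfies e^r − 1 = 0.0303.
r = ln(1 + 0.0303) = ln(1.0303) = 0.029850 = 2.985%.

2.985%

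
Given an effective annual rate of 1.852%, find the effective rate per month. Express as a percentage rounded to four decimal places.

The per-month rate i satisfies (1 + i)^12 = 1 + 0.01852.
i = 1.01852^(1/12) − 1 = 0.0015304 = 0.1530%.

0.1530%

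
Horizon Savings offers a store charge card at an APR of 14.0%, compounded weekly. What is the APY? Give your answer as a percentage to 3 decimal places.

EAR = (1 + 0.140/52)^52 − 1.
= (1 + 0.002692)^52 − 1 = 1.150057 − 1 = 15.006%.

15.006%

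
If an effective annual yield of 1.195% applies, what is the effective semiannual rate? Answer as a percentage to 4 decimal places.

The per-half-year rate i satisfies (1 + i)^2 = 1 + 0.01195.
i = 1.01195^(1/2) − 1 = 0.0059573 = 0.5957%.

0.5957%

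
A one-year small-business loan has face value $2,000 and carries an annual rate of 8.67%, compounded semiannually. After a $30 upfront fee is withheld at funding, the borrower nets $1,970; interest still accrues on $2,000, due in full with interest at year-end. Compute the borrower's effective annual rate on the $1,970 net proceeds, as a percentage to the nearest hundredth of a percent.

Amount owed after one year: 2,000 × (1 + 0.0867/2)^2 = 2,000 × 1.088579 = $2,177.16.
Effective rate on net proceeds: 2,177.16 / 1,970 − 1 = 0.105157 = 10.52%.

10.52%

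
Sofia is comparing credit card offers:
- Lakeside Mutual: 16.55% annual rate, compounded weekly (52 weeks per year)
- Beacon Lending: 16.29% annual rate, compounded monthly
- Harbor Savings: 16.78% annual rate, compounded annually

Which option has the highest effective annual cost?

Lakeside Mutual

Lakeside Mutual: (1 + 0.1655/52)^52 − 1 = 17.967%
Beacon Lending: (1 + 0.1629/12)^12 − 1 = 17.563%
Harbor Savings: compounded annually, EAR = 16.780%
The highest effective annual rate is Lakeside Mutual at 17.967%.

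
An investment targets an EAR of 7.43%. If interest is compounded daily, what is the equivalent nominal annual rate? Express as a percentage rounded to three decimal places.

(1 + r/365)^365 − 1 = 0.0743, so 1 + r/365 = 1.0743^(1/365).
r/365 = 0.000196, so r = 0.071676 = 7.168%.

7.168%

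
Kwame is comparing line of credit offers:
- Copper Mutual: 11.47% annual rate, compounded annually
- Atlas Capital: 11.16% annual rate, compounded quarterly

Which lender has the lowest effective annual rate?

Copper Mutual: compounded annually, EAR = 11.470%
Atlas Capital: (1 + 0.1116/4)^4 − 1 = 11.636%
The lowest effective annual rate is Copper Mutual at 11.470%.

Copper Mutual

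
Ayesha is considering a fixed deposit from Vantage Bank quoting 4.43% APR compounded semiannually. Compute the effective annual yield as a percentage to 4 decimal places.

EAR = (1 + 0.0443/2)^2 − 1.
= (1 + 0.022150)^2 − 1 = 1.044791 − 1 = 4.4791%.

4.4791%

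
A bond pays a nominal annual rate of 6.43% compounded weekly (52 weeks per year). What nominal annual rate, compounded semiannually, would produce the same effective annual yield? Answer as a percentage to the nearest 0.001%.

6.530%

EAR = (1 + 0.0643/52)^52 − 1 = 0.066370.
Solve (1 + r/2)^2 = 1.066370: r/2 = 1.066370^(1/2) − 1 = 0.032652, so r = 0.065304 = 6.530%.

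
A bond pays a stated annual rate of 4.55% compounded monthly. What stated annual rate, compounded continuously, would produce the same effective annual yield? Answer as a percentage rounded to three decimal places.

EAR = (1 + 0.0455/12)^12 − 1 = 0.046461.
Equivalent continuous rate: r = ln(1 + 0.046461) = 0.045414 = 4.541%.

4.541%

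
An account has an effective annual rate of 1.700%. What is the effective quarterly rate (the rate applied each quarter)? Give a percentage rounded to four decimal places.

The per-quarter rate i satisfies (1 + i)^4 = 1 + 0.01700.
i = 1.01700^(1/4) − 1 = 0.0042232 = 0.4223%.

0.4223%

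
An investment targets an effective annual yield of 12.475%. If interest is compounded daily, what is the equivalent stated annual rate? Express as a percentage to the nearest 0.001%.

11.758%

(1 + r/365)^365 − 1 = 0.12475, so 1 + r/365 = 1.12475^(1/365).
r/365 = 0.000322, so r = 0.117580 = 11.758%.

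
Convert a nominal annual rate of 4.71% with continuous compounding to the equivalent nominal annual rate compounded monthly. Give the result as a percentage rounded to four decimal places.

EAR under continuous compounding: e^0.0471 − 1 = 0.048227.
Solve (1 + r/12)^12 = 1.048227: r/12 = 1.048227^(1/12) − 1 = 0.003933, so r = 0.047193 = 4.7193%.

4.7193%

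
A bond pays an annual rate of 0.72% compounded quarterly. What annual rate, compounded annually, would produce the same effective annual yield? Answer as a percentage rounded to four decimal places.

0.7219%

EAR = (1 + 0.0072/4)^4 − 1 = 0.007219.
Compounded annually, the equivalent nominal rate is the EAR itself: 0.7219%.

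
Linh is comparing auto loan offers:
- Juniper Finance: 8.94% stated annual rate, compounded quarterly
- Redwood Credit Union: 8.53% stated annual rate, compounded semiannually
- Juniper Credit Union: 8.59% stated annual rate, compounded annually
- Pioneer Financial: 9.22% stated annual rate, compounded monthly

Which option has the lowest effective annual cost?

Juniper Finance: (1 + 0.0894/4)^4 − 1 = 9.244%
Redwood Credit Union: (1 + 0.0853/2)^2 − 1 = 8.712%
Juniper Credit Union: compounded annually, EAR = 8.590%
Pioneer Financial: (1 + 0.0922/12)^12 − 1 = 9.620%
The lowest effective annual rate is Juniper Credit Union at 8.590%.

Juniper Credit Union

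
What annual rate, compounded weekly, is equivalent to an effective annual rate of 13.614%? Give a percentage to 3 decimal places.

12.779%

(1 + r/52)^52 − 1 = 0.13614, so 1 + r/52 = 1.13614^(1/52).
r/52 = 0.002458, so r = 0.127793 = 12.779%.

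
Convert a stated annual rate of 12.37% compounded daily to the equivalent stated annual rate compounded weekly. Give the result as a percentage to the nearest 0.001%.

EAR = (1 + 0.1237/365)^365 − 1 = 0.131653.
Solve (1 + r/52)^52 = 1.131653: r/52 = 1.131653^(1/52) − 1 = 0.002381, so r = 0.123826 = 12.383%.

12.383%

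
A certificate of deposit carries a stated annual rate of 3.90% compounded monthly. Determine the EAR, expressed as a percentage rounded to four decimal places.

EAR = (1 + 0.0390/12)^12 − 1.
= (1 + 0.003250)^12 − 1 = 1.039705 − 1 = 3.9705%.

3.9705%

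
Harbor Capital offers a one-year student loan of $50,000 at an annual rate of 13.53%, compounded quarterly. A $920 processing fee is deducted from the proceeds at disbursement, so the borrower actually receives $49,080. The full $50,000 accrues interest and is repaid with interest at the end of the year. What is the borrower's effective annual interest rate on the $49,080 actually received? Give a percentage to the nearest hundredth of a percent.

16.37%

Amount owed after one year: 50,000 × (1 + 0.1353/4)^4 = 50,000 × 1.142321 = $57,116.04.
Effective rate on net proceeds: 57,116.04 / 49,080 − 1 = 0.163734 = 16.37%.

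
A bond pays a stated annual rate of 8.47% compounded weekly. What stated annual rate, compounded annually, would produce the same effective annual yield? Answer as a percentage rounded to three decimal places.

8.832%

EAR = (1 + 0.0847/52)^52 − 1 = 0.088316.
Compounded annually, the equivalent nominal rate is the EAR itself: 8.832%.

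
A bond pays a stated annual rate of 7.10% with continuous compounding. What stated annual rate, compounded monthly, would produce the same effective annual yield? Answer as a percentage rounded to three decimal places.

7.121%

EAR under continuous compounding: e^0.0710 − 1 = 0.073581.
Solve (1 + r/12)^12 = 1.073581: r/12 = 1.073581^(1/12) − 1 = 0.005934, so r = 0.071210 = 7.121%.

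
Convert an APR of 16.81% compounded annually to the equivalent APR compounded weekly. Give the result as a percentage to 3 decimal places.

Compounded annually, EAR = nominal = 0.168100.
Solve (1 + r/52)^52 = 1.168100: r/52 = 1.168100^(1/52) − 1 = 0.002993, so r = 0.155611 = 15.561%.

15.561%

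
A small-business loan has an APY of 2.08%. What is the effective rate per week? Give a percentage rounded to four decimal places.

The per-week rate i satisfies (1 + i)^52 = 1 + 0.0208.
i = 1.0208^(1/52) − 1 = 0.0003960 = 0.0396%.

0.0396%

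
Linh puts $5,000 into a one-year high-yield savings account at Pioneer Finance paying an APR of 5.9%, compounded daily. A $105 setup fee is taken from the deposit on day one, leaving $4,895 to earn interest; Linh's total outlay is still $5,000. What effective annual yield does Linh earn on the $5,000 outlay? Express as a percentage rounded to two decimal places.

3.85%

Value after one year: 4,895 × (1 + 0.059/365)^365 = 4,895 × 1.060770 = $5,192.47.
Effective yield on the $5,000 outlay: 5,192.47 / 5,000 − 1 = 0.038494 = 3.85%.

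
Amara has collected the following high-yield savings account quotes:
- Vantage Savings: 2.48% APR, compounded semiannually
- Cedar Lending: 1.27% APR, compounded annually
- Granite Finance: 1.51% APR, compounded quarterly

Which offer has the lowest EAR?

Vantage Savings: (1 + 0.0248/2)^2 − 1 = 2.495%
Cedar Lending: compounded annually, EAR = 1.270%
Granite Finance: (1 + 0.0151/4)^4 − 1 = 1.519%
The lowest effective annual rate is Cedar Lending at 1.270%.

Cedar Lending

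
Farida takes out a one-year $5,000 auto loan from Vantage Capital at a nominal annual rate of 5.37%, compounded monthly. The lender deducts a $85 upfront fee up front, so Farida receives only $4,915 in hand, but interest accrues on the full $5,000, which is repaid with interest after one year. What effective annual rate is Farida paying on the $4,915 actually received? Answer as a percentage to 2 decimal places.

Amount owed after one year: 5,000 × (1 + 0.0537/12)^12 = 5,000 × 1.055042 = $5,275.21.
Effective rate on net proceeds: 5,275.21 / 4,915 − 1 = 0.073287 = 7.33%.

7.33%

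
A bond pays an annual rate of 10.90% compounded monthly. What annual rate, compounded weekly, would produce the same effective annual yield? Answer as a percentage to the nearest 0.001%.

10.862%

EAR = (1 + 0.1090/12)^12 − 1 = 0.114614.
Solve (1 + r/52)^52 = 1.114614: r/52 = 1.114614^(1/52) − 1 = 0.002089, so r = 0.108621 = 10.862%.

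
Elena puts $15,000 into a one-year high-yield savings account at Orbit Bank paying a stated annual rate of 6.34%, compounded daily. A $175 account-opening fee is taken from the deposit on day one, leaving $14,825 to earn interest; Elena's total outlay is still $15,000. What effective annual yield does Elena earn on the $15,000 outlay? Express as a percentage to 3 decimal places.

5.302%

Value after one year: 14,825 × (1 + 0.0634/365)^365 = 14,825 × 1.065447 = $15,795.25.
Effective yield on the $15,000 outlay: 15,795.25 / 15,000 − 1 = 0.053017 = 5.302%.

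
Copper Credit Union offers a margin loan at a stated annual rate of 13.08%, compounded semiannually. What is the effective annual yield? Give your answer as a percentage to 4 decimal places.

13.5077%

EAR = (1 + 0.1308/2)^2 − 1.
= (1 + 0.065400)^2 − 1 = 1.135077 − 1 = 13.5077%.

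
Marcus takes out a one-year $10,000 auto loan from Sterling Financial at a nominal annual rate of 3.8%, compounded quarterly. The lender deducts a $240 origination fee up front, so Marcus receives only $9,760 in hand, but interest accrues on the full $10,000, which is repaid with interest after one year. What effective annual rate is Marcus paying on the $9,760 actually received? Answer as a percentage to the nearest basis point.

Amount owed after one year: 10,000 × (1 + 0.038/4)^4 = 10,000 × 1.038545 = $10,385.45.
Effective rate on net proceeds: 10,385.45 / 9,760 − 1 = 0.064083 = 6.41%.

6.41%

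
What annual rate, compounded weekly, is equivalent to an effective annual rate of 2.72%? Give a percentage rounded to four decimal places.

(1 + r/52)^52 − 1 = 0.0272, so 1 + r/52 = 1.0272^(1/52).
r/52 = 0.000516, so r = 0.026844 = 2.6844%.

2.6844%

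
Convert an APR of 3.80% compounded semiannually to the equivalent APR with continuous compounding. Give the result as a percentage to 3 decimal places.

EAR = (1 + 0.0380/2)^2 − 1 = 0.038361.
Equivalent continuous rate: r = ln(1 + 0.038361) = 0.037644 = 3.764%.

3.764%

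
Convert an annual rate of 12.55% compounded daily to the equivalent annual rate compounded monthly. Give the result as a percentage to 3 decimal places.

EAR = (1 + 0.1255/365)^365 − 1 = 0.133691.
Solve (1 + r/12)^12 = 1.133691: r/12 = 1.133691^(1/12) − 1 = 0.010511, so r = 0.126137 = 12.614%.

12.614%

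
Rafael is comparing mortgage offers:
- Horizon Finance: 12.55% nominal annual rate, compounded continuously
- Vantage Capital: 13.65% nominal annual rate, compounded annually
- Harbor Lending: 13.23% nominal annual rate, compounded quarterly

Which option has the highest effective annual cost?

Horizon Finance: e^0.1255 − 1 = 13.372%
Vantage Capital: compounded annually, EAR = 13.650%
Harbor Lending: (1 + 0.1323/4)^4 − 1 = 13.901%
The highest effective annual rate is Harbor Lending at 13.901%.

Harbor Lending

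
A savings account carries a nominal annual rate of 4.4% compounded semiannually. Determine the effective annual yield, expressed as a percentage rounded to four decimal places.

EAR = (1 + 0.044/2)^2 − 1.
= 1.044484 − 1 = 4.4484%.

4.4484%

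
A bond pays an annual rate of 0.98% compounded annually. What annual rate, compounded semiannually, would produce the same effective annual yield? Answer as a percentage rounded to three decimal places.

0.978%

Compounded annually, EAR = nominal = 0.009800.
Solve (1 + r/2)^2 = 1.009800: r/2 = 1.009800^(1/2) − 1 = 0.004888, so r = 0.009776 = 0.978%.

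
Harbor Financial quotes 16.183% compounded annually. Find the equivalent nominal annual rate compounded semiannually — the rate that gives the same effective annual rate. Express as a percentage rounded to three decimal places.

Compounded annually, EAR = nominal = 0.161830.
Solve (1 + r/2)^2 = 1.161830: r/2 = 1.161830^(1/2) − 1 = 0.077882, so r = 0.155764 = 15.576%.

15.576%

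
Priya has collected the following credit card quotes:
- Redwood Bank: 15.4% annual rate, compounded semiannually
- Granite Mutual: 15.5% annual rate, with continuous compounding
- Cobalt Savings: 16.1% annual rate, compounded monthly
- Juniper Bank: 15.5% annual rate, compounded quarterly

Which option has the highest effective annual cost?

Cobalt Savings

Redwood Bank: (1 + 0.154/2)^2 − 1 = 15.993%
Granite Mutual: e^0.155 − 1 = 16.766%
Cobalt Savings: (1 + 0.161/12)^12 − 1 = 17.343%
Juniper Bank: (1 + 0.155/4)^4 − 1 = 16.424%
The highest effective annual rate is Cobalt Savings at 17.343%.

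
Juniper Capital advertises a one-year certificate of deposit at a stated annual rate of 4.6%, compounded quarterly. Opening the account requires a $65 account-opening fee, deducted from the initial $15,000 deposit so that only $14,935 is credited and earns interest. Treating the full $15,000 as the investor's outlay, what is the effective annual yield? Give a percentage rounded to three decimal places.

4.226%

Value after one year: 14,935 × (1 + 0.046/4)^4 = 14,935 × 1.046800 = $15,633.95.
Effective yield on the $15,000 outlay: 15,633.95 / 15,000 − 1 = 0.042263 = 4.226%.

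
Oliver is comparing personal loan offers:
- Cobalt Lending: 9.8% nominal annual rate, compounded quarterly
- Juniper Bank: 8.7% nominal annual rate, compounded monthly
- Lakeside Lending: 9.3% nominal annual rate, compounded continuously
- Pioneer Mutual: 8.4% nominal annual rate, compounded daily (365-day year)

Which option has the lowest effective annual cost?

Cobalt Lending: (1 + 0.098/4)^4 − 1 = 10.166%
Juniper Bank: (1 + 0.087/12)^12 − 1 = 9.055%
Lakeside Lending: e^0.093 − 1 = 9.746%
Pioneer Mutual: (1 + 0.084/365)^365 − 1 = 8.762%
The lowest effective annual rate is Pioneer Mutual at 8.762%.

Pioneer Mutual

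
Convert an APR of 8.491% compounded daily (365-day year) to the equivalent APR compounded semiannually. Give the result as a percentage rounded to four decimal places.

8.6728%

EAR = (1 + 0.08491/365)^365 − 1 = 0.088608.
Solve (1 + r/2)^2 = 1.088608: r/2 = 1.088608^(1/2) − 1 = 0.043364, so r = 0.086728 = 8.6728%.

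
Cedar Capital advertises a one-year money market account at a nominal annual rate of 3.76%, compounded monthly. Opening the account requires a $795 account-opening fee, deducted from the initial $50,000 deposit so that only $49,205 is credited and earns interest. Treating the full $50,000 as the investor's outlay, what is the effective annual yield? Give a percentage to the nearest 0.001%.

Value after one year: 49,205 × (1 + 0.0376/12)^12 = 49,205 × 1.038255 = $51,087.33.
Effective yield on the $50,000 outlay: 51,087.33 / 50,000 − 1 = 0.021747 = 2.175%.

2.175%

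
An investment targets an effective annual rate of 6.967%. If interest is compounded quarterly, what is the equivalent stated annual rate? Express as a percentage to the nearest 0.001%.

(1 + r/4)^4 − 1 = 0.06967, so 1 + r/4 = 1.06967^(1/4).
r/4 = 0.016980, so r = 0.067920 = 6.792%.

6.792%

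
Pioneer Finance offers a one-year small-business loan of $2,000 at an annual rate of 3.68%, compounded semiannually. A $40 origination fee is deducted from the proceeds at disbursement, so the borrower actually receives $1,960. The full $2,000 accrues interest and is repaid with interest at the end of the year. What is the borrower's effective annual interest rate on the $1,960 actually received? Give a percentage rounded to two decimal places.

Amount owed after one year: 2,000 × (1 + 0.0368/2)^2 = 2,000 × 1.037139 = $2,074.28.
Effective rate on net proceeds: 2,074.28 / 1,960 − 1 = 0.058305 = 5.83%.

5.83%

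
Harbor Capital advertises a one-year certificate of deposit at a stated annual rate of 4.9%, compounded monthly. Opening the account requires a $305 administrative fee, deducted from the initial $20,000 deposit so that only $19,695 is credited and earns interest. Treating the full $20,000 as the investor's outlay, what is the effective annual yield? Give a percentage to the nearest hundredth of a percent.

Value after one year: 19,695 × (1 + 0.049/12)^12 = 19,695 × 1.050116 = $20,682.03.
Effective yield on the $20,000 outlay: 20,682.03 / 20,000 − 1 = 0.034101 = 3.41%.

3.41%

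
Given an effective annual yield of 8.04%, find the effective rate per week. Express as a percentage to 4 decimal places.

The per-week rate i satisfies (1 + i)^52 = 1 + 0.0804.
i = 1.0804^(1/52) − 1 = 0.0014882 = 0.1488%.

0.1488%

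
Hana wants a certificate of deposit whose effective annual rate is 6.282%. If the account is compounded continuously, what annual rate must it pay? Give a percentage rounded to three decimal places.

6.093%

Continuous: nominal r satisfies e^r − 1 = 0.06282.
r = ln(1 + 0.06282) = ln(1.06282) = 0.060926 = 6.093%.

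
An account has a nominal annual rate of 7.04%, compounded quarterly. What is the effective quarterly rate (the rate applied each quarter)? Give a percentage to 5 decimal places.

With a nominal annual rate compounded quarterly, the periodic rate is the nominal rate divided by 4.
i = 0.0704 / 4 = 0.0176000 = 1.76000%.

1.76000%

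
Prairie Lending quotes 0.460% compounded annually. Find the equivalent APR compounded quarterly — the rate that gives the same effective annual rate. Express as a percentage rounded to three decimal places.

Compounded annually, EAR = nominal = 0.004600.
Solve (1 + r/4)^4 = 1.004600: r/4 = 1.004600^(1/4) − 1 = 0.001148, so r = 0.004592 = 0.459%.

0.459%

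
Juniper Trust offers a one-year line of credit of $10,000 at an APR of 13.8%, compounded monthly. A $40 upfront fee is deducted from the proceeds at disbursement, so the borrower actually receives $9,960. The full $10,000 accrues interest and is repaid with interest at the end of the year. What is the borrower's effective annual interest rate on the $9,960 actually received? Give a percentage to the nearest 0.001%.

Amount owed after one year: 10,000 × (1 + 0.138/12)^12 = 10,000 × 1.147072 = $11,470.72.
Effective rate on net proceeds: 11,470.72 / 9,960 − 1 = 0.151679 = 15.168%.

15.168%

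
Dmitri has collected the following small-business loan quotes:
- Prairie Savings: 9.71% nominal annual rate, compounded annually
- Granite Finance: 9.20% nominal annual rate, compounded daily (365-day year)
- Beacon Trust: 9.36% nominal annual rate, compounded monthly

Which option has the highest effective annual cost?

Beacon Trust

Prairie Savings: compounded annually, EAR = 9.710%
Granite Finance: (1 + 0.0920/365)^365 − 1 = 9.635%
Beacon Trust: (1 + 0.0936/12)^12 − 1 = 9.772%
The highest effective annual rate is Beacon Trust at 9.772%.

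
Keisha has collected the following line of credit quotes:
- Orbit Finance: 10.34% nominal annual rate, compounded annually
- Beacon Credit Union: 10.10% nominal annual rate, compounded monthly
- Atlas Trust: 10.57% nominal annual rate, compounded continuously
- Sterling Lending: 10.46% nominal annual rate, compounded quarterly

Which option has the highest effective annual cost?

Orbit Finance: compounded annually, EAR = 10.340%
Beacon Credit Union: (1 + 0.1010/12)^12 − 1 = 10.581%
Atlas Trust: e^0.1057 − 1 = 11.149%
Sterling Lending: (1 + 0.1046/4)^4 − 1 = 10.877%
The highest effective annual rate is Atlas Trust at 11.149%.

Atlas Trust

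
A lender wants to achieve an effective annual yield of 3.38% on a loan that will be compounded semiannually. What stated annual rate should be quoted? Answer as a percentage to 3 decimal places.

3.352%

(1 + r/2)^2 − 1 = 0.0338, so 1 + r/2 = 1.0338^(1/2).
r/2 = 0.016760, so r = 0.033519 = 3.352%.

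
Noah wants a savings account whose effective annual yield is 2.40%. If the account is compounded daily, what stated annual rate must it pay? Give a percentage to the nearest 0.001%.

(1 + r/365)^365 − 1 = 0.0240, so 1 + r/365 = 1.0240^(1/365).
r/365 = 0.000065, so r = 0.023717 = 2.372%.

2.372%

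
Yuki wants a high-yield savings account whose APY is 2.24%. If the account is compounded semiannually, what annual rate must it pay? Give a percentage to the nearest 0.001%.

(1 + r/2)^2 − 1 = 0.0224, so 1 + r/2 = 1.0224^(1/2).
r/2 = 0.011138, so r = 0.022276 = 2.228%.

2.228%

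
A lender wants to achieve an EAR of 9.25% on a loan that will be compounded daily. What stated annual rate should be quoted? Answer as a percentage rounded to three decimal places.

(1 + r/365)^365 − 1 = 0.0925, so 1 + r/365 = 1.0925^(1/365).
r/365 = 0.000242, so r = 0.088479 = 8.848%.

8.848%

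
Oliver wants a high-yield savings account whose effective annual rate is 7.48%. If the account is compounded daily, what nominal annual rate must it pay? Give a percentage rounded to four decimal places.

(1 + r/365)^365 − 1 = 0.0748, so 1 + r/365 = 1.0748^(1/365).
r/365 = 0.000198, so r = 0.072142 = 7.2142%.

7.2142%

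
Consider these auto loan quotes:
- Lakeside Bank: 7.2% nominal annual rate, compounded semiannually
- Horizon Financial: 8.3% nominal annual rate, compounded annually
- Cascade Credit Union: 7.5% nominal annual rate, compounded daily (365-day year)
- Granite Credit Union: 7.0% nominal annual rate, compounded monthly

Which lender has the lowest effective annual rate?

Granite Credit Union

Lakeside Bank: (1 + 0.072/2)^2 − 1 = 7.330%
Horizon Financial: compounded annually, EAR = 8.300%
Cascade Credit Union: (1 + 0.075/365)^365 − 1 = 7.788%
Granite Credit Union: (1 + 0.070/12)^12 − 1 = 7.229%
The lowest effective annual rate is Granite Credit Union at 7.229%.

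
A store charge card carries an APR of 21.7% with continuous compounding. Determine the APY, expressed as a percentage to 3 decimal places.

24.234%

With continuous compounding, EAR = e^0.217 − 1.
e^0.217 = 1.242344, so EAR = 0.242344 = 24.234%.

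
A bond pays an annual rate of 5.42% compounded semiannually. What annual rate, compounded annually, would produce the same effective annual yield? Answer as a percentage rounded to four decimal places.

5.4934%

EAR = (1 + 0.0542/2)^2 − 1 = 0.054934.
Compounded annually, the equivalent nominal rate is the EAR itself: 5.4934%.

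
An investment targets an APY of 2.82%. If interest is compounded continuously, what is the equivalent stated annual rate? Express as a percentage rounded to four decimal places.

Continuous: nominal r satisfies e^r − 1 = 0.0282.
r = ln(1 + 0.0282) = ln(1.0282) = 0.027810 = 2.7810%.

2.7810%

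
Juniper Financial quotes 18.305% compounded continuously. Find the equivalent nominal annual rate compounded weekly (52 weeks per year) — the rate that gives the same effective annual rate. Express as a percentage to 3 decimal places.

EAR under continuous compounding: e^0.18305 − 1 = 0.200874.
Solve (1 + r/52)^52 = 1.200874: r/52 = 1.200874^(1/52) − 1 = 0.003526, so r = 0.183373 = 18.337%.

18.337%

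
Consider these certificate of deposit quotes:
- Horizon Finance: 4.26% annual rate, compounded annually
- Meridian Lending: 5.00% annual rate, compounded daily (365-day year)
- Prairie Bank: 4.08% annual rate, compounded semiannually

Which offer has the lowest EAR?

Prairie Bank

Horizon Finance: compounded annually, EAR = 4.260%
Meridian Lending: (1 + 0.0500/365)^365 − 1 = 5.127%
Prairie Bank: (1 + 0.0408/2)^2 − 1 = 4.122%
The lowest effective annual rate is Prairie Bank at 4.122%.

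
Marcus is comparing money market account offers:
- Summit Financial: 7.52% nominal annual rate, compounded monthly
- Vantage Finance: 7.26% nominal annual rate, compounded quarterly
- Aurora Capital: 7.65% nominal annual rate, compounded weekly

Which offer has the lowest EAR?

Summit Financial: (1 + 0.0752/12)^12 − 1 = 7.785%
Vantage Finance: (1 + 0.0726/4)^4 − 1 = 7.460%
Aurora Capital: (1 + 0.0765/52)^52 − 1 = 7.944%
The lowest effective annual rate is Vantage Finance at 7.460%.

Vantage Finance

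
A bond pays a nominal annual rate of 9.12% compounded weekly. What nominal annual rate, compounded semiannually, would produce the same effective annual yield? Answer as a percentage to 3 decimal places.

9.323%

EAR = (1 + 0.0912/52)^52 − 1 = 0.095401.
Solve (1 + r/2)^2 = 1.095401: r/2 = 1.095401^(1/2) − 1 = 0.046614, so r = 0.093228 = 9.323%.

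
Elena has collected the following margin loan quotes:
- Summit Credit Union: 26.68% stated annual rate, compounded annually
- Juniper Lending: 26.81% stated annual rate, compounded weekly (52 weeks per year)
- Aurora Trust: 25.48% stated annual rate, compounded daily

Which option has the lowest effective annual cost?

Summit Credit Union: compounded annually, EAR = 26.680%
Juniper Lending: (1 + 0.2681/52)^52 − 1 = 30.658%
Aurora Trust: (1 + 0.2548/365)^365 − 1 = 29.009%
The lowest effective annual rate is Summit Credit Union at 26.680%.

Summit Credit Union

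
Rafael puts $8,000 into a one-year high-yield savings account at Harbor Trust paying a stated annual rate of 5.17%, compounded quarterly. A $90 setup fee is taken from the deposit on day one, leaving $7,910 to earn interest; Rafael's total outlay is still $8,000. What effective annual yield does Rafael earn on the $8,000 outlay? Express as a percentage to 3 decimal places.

Value after one year: 7,910 × (1 + 0.0517/4)^4 = 7,910 × 1.052711 = $8,326.94.
Effective yield on the $8,000 outlay: 8,326.94 / 8,000 − 1 = 0.040868 = 4.087%.

4.087%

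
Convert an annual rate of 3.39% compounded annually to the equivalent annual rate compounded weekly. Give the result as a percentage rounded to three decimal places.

Compounded annually, EAR = nominal = 0.033900.
Solve (1 + r/52)^52 = 1.033900: r/52 = 1.033900^(1/52) − 1 = 0.000641, so r = 0.033349 = 3.335%.

3.335%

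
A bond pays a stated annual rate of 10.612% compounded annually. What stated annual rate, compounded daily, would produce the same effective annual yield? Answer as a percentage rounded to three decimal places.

10.087%

Compounded annually, EAR = nominal = 0.106120.
Solve (1 + r/365)^365 = 1.106120: r/365 = 1.106120^(1/365) − 1 = 0.000276, so r = 0.100872 = 10.087%.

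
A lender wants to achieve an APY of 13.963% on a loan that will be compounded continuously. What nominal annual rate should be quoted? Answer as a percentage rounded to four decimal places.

Continuous: nominal r satisfies e^r − 1 = 0.13963.
r = ln(1 + 0.13963) = ln(1.13963) = 0.130704 = 13.0704%.

13.0704%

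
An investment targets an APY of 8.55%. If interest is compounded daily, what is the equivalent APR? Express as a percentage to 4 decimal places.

(1 + r/365)^365 − 1 = 0.0855, so 1 + r/365 = 1.0855^(1/365).
r/365 = 0.000225, so r = 0.082050 = 8.2050%.

8.2050%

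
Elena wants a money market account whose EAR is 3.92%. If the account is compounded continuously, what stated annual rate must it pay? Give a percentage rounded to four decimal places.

3.8451%

Continuous: nominal r satisfies e^r − 1 = 0.0392.
r = ln(1 + 0.0392) = ln(1.0392) = 0.038451 = 3.8451%.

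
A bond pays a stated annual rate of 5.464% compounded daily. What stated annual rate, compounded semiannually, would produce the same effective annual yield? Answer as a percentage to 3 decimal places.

5.539%

EAR = (1 + 0.05464/365)^365 − 1 = 0.056156.
Solve (1 + r/2)^2 = 1.056156: r/2 = 1.056156^(1/2) − 1 = 0.027695, so r = 0.055389 = 5.539%.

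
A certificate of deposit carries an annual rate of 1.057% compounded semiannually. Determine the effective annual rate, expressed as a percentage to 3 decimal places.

EAR = (1 + 0.01057/2)^2 − 1.
= (1 + 0.005285)^2 − 1 = 1.010598 − 1 = 1.060%.

1.060%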